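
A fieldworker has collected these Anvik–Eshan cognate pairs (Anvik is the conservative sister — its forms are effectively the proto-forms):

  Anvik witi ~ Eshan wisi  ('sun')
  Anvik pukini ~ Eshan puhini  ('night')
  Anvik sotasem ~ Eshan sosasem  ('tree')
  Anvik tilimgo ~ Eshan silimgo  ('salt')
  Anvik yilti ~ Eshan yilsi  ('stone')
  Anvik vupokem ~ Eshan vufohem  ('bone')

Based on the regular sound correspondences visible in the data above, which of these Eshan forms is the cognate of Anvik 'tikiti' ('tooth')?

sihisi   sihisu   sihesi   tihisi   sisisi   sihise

sihisi

tilimgo ~ silimgo — Anvik t corresponds to Eshan s word-initially before a front vowel.
pukini ~ puhini — Anvik k corresponds to Eshan h between vowels (before a front vowel).
witi ~ wisi — Anvik t corresponds to Eshan s between vowels (before a front vowel).
Applying these to Anvik 'tikiti':
  tikiti → sikiti   (t→s word-initially before a front vowel)
  sikiti → sihiti   (k→h between vowels (before a front vowel))
  sihiti → sihisi   (t→s between vowels (before a front vowel))
So the Eshan cognate is 'sihisi'.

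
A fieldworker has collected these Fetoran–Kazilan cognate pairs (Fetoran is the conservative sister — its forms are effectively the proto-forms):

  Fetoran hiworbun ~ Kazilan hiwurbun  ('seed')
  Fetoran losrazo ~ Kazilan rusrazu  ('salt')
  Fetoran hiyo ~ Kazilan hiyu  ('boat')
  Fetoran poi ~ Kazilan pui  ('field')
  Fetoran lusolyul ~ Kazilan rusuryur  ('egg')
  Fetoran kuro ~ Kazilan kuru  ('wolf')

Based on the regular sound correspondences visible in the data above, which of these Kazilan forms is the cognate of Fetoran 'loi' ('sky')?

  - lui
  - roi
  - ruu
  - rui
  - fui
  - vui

rui

losrazo ~ rusrazu — Fetoran l corresponds to Kazilan r word-initially before a back vowel.
poi ~ pui — Fetoran o corresponds to Kazilan u after a consonant, before a front vowel.
Applying these to Fetoran 'loi':
  loi → roi   (l→r word-initially before a back vowel)
  roi → rui   (o→u after a consonant, before a front vowel)
So the Kazilan cognate is 'rui'.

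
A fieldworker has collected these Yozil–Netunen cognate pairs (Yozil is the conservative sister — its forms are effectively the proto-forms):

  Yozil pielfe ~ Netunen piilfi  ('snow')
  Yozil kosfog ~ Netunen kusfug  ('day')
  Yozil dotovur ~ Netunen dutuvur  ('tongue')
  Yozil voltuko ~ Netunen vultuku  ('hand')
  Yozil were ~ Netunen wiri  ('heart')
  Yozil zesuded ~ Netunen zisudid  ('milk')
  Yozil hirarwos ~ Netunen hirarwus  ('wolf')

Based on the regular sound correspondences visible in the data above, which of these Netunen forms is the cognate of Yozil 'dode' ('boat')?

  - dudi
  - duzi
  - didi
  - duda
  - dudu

kosfog ~ kusfug, dotovur ~ dutuvur — Yozil o corresponds to Netunen u after a consonant, before a consonant other than r, m, n, p, b, f, v.
pielfe ~ piilfi, were ~ wiri — Yozil e corresponds to Netunen i word-finally.
Applying these to Yozil 'dode':
  dode → dude   (o→u after a consonant, before a consonant other than r, m, n, p, b, f, v)
  dude → dudi   (e→i word-finally)
So the Netunen cognate is 'dudi'.

dudi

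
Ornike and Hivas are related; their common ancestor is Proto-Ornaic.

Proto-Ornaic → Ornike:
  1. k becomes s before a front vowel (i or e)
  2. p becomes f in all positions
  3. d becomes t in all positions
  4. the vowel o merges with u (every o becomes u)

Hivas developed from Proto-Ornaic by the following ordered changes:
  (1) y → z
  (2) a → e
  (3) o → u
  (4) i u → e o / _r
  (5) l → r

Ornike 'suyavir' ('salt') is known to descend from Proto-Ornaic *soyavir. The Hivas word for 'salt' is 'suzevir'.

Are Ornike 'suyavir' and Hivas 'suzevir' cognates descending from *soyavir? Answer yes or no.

no

Derive the expected Hivas reflex of *soyavir:
Hivas: start from *soyavir.
  rule 1 (unconditioned shift): soyavir → sozavir
  rule 2 (vowel merger): sozavir → sozevir
  rule 3 (vowel merger): sozevir → suzevir
  rule 4 (pre-rhotic lowering): suzevir → suzever
  rule 5: no change — suzever
  ⇒ Hivas suzever
The regular Hivas reflex would be 'suzever', but the attested form is 'suzevir'. The correspondence is irregular, so they are not cognates (the Hivas form has a different source).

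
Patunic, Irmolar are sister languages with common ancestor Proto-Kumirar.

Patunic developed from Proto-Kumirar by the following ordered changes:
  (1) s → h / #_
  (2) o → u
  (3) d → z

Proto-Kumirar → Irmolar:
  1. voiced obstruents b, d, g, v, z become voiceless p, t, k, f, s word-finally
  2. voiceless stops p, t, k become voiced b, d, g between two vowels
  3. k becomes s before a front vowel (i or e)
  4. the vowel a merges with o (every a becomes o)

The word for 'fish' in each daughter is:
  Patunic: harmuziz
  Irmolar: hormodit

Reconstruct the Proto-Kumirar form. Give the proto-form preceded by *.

*harmodid

Position 5: Patunic has u, Irmolar has o. Taking the neighbouring segments as reconstructed: Patunic u could go back to *o or *u; Irmolar o could go back to *a or *o — the one source consistent with every daughter is *o.
Position 8: Patunic has z, Irmolar has t. Taking the neighbouring segments as reconstructed: Patunic z could go back to *d or *z; Irmolar t could go back to *t or *d — the one source consistent with every daughter is *d.
Position 6: Patunic has z, Irmolar has d. Taking the neighbouring segments as reconstructed: Patunic z could go back to *d or *z; Irmolar d could go back to *t or *d — the one source consistent with every daughter is *d.
Verify the candidate proto-form against each daughter:
Patunic: *harmodid
  harmodid (rule 1 does not apply)
  harmodid → harmudid   [vowel merger]
  harmudid → harmuziz   [unconditioned shift]
  giving Patunic harmuziz.
Irmolar: start from *harmodid.
  rule 1 (final devoicing): harmodid → harmodit
  rule 2: no change — harmodit
  rule 3: no change — harmodit
  rule 4 (vowel merger): harmodit → hormodit
  ⇒ Irmolar hormodit
No other proto-form is consistent with every reflex, so the reconstruction is *harmodid.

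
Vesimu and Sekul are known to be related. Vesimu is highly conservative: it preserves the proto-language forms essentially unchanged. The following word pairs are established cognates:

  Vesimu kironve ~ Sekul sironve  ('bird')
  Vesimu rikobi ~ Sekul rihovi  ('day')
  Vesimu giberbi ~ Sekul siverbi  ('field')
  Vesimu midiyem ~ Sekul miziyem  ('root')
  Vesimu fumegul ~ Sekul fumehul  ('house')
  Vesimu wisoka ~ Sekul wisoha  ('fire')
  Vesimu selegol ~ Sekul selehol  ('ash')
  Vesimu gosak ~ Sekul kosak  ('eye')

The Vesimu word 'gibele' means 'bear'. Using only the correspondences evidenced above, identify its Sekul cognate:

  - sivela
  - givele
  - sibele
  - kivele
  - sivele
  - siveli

giberbi ~ siverbi — Vesimu g corresponds to Sekul s word-initially before a front vowel.
giberbi ~ siverbi — Vesimu b corresponds to Sekul v between vowels (before a front vowel).
Applying these to Vesimu 'gibele':
  gibele → sibele   (g→s word-initially before a front vowel)
  sibele → sivele   (b→v between vowels (before a front vowel))
So the Sekul cognate is 'sivele'.

sivele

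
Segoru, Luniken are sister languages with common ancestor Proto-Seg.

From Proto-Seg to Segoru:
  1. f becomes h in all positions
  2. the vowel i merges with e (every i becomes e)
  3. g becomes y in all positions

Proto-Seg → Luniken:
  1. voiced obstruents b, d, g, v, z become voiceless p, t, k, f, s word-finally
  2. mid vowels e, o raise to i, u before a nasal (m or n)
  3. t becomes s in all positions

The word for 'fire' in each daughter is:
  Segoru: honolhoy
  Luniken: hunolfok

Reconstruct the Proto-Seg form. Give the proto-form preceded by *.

Position 6: Segoru has h, Luniken has f. Taking the neighbouring segments as reconstructed: Segoru h could go back to *f or *h; Luniken f can only go back to *f — the one source consistent with every daughter is *f.
Position 8: Segoru has y, Luniken has k. Taking the neighbouring segments as reconstructed: Segoru y could go back to *g or *y; Luniken k could go back to *k or *g — the one source consistent with every daughter is *g.
Verify the candidate proto-form against each daughter:
Segoru: *honolfog
  honolfog → honolhog   [unconditioned shift]
  honolhog (rule 2 does not apply)
  honolhog → honolhoy   [unconditioned shift]
  giving Segoru honolhoy.
Luniken: *honolfog
  honolfog → honolfok   [final devoicing]
  honolfok → hunolfok   [pre-nasal raising]
  hunolfok (rule 3 does not apply)
  giving Luniken hunolfok.
Only *honolfog yields all of Segoru honolhoy, Luniken hunolfok.

*honolfog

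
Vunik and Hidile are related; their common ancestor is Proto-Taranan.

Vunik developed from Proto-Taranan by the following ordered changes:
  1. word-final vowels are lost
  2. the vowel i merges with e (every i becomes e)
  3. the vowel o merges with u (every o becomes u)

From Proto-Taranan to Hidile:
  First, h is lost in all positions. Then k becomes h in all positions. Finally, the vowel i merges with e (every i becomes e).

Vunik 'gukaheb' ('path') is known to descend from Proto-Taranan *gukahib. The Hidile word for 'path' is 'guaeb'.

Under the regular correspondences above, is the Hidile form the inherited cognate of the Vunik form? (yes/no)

Derive the expected Hidile reflex of *gukahib:
Hidile: *gukahib > gukaib > guhaib > guhaeb  (by h-loss, unconditioned shift, vowel merger)
The regular Hidile reflex would be 'guhaeb', but the attested form is 'guaeb'. The correspondence is irregular, so they are not cognates (the Hidile form has a different source).

no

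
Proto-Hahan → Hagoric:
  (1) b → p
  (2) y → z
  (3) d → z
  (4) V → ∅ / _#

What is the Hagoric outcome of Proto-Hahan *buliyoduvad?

Hagoric: start from *buliyoduvad.
  rule 1 (unconditioned shift): buliyoduvad → puliyoduvad
  rule 2 (unconditioned shift): puliyoduvad → pulizoduvad
  rule 3 (unconditioned shift): pulizoduvad → pulizozuvaz
  rule 4: no change — pulizozuvaz
  ⇒ Hagoric pulizozuvaz

pulizozuvaz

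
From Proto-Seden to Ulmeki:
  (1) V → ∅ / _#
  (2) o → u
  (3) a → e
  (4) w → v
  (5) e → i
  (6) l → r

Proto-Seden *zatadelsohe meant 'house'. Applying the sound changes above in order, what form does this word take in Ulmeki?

Ulmeki: start from *zatadelsohe.
  rule 1 (apocope): zatadelsohe → zatadelsoh
  rule 2 (vowel merger): zatadelsoh → zatadelsuh
  rule 3 (vowel merger): zatadelsuh → zetedelsuh
  rule 4: no change — zetedelsuh
  rule 5 (vowel merger): zetedelsuh → zitidilsuh
  rule 6 (unconditioned shift): zitidilsuh → zitidirsuh
  ⇒ Ulmeki zitidirsuh

zitidirsuh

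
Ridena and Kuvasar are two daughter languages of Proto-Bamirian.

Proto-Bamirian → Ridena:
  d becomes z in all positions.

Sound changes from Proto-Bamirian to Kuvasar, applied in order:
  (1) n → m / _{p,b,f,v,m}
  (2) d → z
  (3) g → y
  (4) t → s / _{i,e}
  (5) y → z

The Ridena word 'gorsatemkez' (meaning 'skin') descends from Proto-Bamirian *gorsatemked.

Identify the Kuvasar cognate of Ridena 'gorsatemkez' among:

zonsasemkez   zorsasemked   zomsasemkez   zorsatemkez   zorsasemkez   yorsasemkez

Kuvasar: *gorsatemked > gorsatemkez > yorsatemkez > yorsasemkez > zorsasemkez  (by unconditioned shift, unconditioned shift, palatalisation, unconditioned shift)
The other candidates each miss or misapply at least one Kuvasar change.

zorsasemkez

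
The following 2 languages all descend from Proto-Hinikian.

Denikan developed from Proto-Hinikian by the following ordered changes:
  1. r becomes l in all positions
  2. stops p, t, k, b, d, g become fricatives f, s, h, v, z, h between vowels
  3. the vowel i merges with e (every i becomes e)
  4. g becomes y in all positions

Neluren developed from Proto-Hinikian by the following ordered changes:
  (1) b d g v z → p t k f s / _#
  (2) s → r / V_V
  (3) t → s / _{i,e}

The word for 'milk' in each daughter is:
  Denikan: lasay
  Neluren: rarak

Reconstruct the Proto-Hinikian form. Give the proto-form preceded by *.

*rasag

Position 3: Denikan has s, Neluren has r. Taking the neighbouring segments as reconstructed: Denikan s could go back to *t or *s; Neluren r could go back to *s or *r — the one source consistent with every daughter is *s.
Position 5: Denikan has y, Neluren has k. Taking the neighbouring segments as reconstructed: Denikan y could go back to *g or *y; Neluren k could go back to *k or *g — the one source consistent with every daughter is *g.
Position 1: Denikan has l, Neluren has r. Taking the neighbouring segments as reconstructed: Denikan l could go back to *l or *r; Neluren r can only go back to *r — the one source consistent with every daughter is *r.
This points to *rasag. Verify forward in each daughter:
Denikan: *rasag
  rasag → lasag   [unconditioned shift]
  lasag (rule 2 does not apply)
  lasag (rule 3 does not apply)
  lasag → lasay   [unconditioned shift]
  giving Denikan lasay.
Neluren: *rasag
  rasag → rasak   [final devoicing]
  rasak → rarak   [rhotacism]
  rarak (rule 3 does not apply)
  giving Neluren rarak.
No other proto-form is consistent with every reflex, so the reconstruction is *rasag.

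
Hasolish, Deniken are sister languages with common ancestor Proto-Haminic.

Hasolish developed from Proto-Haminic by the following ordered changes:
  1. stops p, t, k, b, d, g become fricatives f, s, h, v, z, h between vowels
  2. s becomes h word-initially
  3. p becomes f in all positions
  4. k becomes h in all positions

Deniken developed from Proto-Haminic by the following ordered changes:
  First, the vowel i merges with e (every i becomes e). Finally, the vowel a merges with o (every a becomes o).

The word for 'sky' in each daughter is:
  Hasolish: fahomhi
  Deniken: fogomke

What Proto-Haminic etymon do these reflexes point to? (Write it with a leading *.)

*fagomki

Position 3: Hasolish has h, Deniken has g. Deniken preserves g here (none of its changes turn any other segment into g), so the proto-segment is *g.
Position 2: Hasolish has a, Deniken has o. Hasolish preserves a here (none of its changes turn any other segment into a), so the proto-segment is *a.
Continuing position by position gives *fagomki; check it forward:
Hasolish: *fagomki > fahomki > fahomhi  (by intervocalic lenition, unconditioned shift)
Deniken: *fagomki
  fagomki → fagomke   [vowel merger]
  fagomke → fogomke   [vowel merger]
  giving Deniken fogomke.
Only *fagomki yields all of Hasolish fahomhi, Deniken fogomke.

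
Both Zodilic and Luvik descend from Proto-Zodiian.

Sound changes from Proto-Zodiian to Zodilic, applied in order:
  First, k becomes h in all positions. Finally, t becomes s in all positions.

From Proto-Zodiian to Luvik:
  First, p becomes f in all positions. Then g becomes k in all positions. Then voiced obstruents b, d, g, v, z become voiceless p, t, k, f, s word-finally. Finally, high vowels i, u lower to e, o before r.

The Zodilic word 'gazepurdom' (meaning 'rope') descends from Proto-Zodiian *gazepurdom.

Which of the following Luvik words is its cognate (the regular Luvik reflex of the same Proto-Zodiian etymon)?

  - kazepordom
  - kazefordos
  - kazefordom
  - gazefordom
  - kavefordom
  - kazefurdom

Luvik: *gazepurdom
  gazepurdom → gazefurdom   [unconditioned shift]
  gazefurdom → kazefurdom   [unconditioned shift]
  kazefurdom (rule 3 does not apply)
  kazefurdom → kazefordom   [pre-rhotic lowering]
  giving Luvik kazefordom.
Only 'kazefordom' matches the regular Luvik development of *gazepurdom.

kazefordom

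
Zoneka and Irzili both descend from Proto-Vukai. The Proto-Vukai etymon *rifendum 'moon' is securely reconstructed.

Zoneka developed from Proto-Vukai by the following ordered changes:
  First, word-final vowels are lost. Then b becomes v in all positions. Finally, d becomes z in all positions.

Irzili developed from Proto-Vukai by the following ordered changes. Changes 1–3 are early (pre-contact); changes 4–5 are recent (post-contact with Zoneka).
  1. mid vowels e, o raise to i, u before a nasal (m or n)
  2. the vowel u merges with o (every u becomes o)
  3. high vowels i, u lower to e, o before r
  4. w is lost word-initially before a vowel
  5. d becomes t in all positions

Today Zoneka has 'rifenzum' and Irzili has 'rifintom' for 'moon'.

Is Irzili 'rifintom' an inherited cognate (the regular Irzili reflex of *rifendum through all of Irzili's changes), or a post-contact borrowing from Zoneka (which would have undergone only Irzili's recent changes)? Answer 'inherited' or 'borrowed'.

inherited

If inherited, *rifendum would pass through all of Irzili's changes:
Irzili: *rifendum
  rifendum → rifindum   [pre-nasal raising]
  rifindum → rifindom   [vowel merger]
  rifindom (rule 3 does not apply)
  rifindom (rule 4 does not apply)
  rifindom → rifintom   [unconditioned shift]
  giving Irzili rifintom.
If borrowed from Zoneka 'rifenzum' after the early changes, it would undergo only the recent ones:
  rule 4 (glide loss): no change (rifenzum)
  rule 5 (unconditioned shift): no change (rifenzum)
  ⇒ as a loan: rifenzum
Irzili 'rifintom' matches the inherited outcome exactly, so it is an inherited cognate, not a loan.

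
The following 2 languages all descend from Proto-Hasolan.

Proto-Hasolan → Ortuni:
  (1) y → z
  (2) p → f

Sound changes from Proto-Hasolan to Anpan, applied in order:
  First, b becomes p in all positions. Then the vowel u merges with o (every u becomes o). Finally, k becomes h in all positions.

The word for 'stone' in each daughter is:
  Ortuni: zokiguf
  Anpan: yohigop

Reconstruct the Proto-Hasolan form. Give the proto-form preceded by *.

*yokigup

Position 6: Ortuni has u, Anpan has o. Ortuni preserves u here (none of its changes turn any other segment into u), so the proto-segment is *u.
Position 7: Ortuni has f, Anpan has p. Taking the neighbouring segments as reconstructed: Ortuni f could go back to *p or *f; Anpan p could go back to *p or *b — the one source consistent with every daughter is *p.
Position 1: Ortuni has z, Anpan has y. Anpan preserves y here (none of its changes turn any other segment into y), so the proto-segment is *y.
Continuing position by position gives *yokigup; check it forward:
Ortuni: *yokigup > zokigup > zokiguf  (by unconditioned shift, unconditioned shift)
Anpan: *yokigup > yokigop > yohigop  (by vowel merger, unconditioned shift)
No other proto-form is consistent with every reflex, so the reconstruction is *yokigup.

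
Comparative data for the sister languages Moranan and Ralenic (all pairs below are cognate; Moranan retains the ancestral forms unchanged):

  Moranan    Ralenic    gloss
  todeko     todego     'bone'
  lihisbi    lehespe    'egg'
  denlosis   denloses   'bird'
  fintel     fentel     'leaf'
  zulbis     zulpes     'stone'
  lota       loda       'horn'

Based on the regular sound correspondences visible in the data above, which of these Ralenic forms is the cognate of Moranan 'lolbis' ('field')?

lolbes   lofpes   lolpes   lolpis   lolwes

lihisbi ~ lehespe, zulbis ~ zulpes — Moranan b corresponds to Ralenic p after a consonant, before a front vowel.
lihisbi ~ lehespe, denlosis ~ denloses — Moranan i corresponds to Ralenic e after a consonant, before a consonant other than r, m, n, p, b, f, v.
Applying these to Moranan 'lolbis':
  lolbis → lolpis   (b→p after a consonant, before a front vowel)
  lolpis → lolpes   (i→e after a consonant, before a consonant other than r, m, n, p, b, f, v)
So the Ralenic cognate is 'lolpes'.

lolpes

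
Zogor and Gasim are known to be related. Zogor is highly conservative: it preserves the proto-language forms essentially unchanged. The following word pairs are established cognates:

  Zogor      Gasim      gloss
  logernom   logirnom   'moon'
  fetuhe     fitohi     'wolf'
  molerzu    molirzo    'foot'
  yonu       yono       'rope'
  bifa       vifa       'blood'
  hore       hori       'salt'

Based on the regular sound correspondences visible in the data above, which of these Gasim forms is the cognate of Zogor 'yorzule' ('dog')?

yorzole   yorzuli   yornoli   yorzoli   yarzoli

yorzoli

fetuhe ~ fitohi — Zogor u corresponds to Gasim o after a consonant, before a consonant other than r, m, n, p, b, f, v.
fetuhe ~ fitohi, hore ~ hori — Zogor e corresponds to Gasim i word-finally.
Applying these to Zogor 'yorzule':
  yorzule → yorzole   (u→o after a consonant, before a consonant other than r, m, n, p, b, f, v)
  yorzole → yorzoli   (e→i word-finally)
So the Gasim cognate is 'yorzoli'.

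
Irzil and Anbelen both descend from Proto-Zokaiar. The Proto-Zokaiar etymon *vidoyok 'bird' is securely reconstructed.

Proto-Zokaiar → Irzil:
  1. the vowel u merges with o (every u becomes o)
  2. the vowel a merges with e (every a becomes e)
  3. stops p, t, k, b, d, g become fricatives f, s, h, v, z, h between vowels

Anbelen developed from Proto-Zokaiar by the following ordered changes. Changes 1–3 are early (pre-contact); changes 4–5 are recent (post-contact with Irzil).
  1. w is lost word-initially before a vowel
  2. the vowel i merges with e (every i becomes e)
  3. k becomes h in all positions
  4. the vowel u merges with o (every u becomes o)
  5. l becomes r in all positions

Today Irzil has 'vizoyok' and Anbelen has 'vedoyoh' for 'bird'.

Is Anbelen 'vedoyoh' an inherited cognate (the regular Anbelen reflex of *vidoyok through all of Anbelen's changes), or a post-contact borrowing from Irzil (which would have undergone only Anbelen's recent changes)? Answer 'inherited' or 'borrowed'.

If inherited, *vidoyok would pass through all of Anbelen's changes:
Anbelen: *vidoyok > vedoyok > vedoyoh  (by vowel merger, unconditioned shift)
If borrowed from Irzil 'vizoyok' after the early changes, it would undergo only the recent ones:
  rule 4 (vowel merger): no change (vizoyok)
  rule 5 (unconditioned shift): no change (vizoyok)
  ⇒ as a loan: vizoyok
Anbelen 'vedoyoh' matches the inherited outcome exactly, so it is an inherited cognate, not a loan.

inherited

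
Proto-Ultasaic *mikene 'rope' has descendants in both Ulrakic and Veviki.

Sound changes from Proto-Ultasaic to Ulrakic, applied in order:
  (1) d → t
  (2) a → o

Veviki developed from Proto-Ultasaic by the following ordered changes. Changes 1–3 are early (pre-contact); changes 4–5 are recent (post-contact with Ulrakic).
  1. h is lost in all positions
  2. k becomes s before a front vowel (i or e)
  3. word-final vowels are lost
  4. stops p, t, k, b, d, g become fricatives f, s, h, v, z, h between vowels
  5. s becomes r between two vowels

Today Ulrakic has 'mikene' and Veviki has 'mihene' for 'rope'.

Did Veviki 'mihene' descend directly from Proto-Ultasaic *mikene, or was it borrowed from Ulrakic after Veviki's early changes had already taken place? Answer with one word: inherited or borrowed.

If inherited, *mikene would pass through all of Veviki's changes:
Veviki: *mikene > misene > misen > miren  (by palatalisation, apocope, rhotacism)
If borrowed from Ulrakic 'mikene' after the early changes, it would undergo only the recent ones:
  rule 4 (intervocalic lenition): mikene → mihene
  rule 5 (rhotacism): no change (mihene)
  ⇒ as a loan: mihene
Veviki 'mihene' matches the loan outcome 'mihene', not the inherited 'miren' — it skipped the early Veviki changes, so it was borrowed from Ulrakic.

borrowed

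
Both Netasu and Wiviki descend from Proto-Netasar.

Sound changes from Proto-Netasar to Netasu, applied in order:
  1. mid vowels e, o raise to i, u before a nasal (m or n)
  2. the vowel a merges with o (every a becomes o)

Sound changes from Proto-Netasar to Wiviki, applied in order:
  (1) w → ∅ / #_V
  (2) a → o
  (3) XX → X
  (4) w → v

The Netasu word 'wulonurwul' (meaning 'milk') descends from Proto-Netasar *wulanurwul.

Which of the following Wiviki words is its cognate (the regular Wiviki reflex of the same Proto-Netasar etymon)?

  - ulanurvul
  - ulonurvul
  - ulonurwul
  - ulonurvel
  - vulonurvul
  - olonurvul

Wiviki: start from *wulanurwul.
  rule 1 (glide loss): wulanurwul → ulanurwul
  rule 2 (vowel merger): ulanurwul → ulonurwul
  rule 3: no change — ulonurwul
  rule 4 (unconditioned shift): ulonurwul → ulonurvul
  ⇒ Wiviki ulonurvul
Only 'ulonurvul' matches the regular Wiviki development of *wulanurwul.

ulonurvul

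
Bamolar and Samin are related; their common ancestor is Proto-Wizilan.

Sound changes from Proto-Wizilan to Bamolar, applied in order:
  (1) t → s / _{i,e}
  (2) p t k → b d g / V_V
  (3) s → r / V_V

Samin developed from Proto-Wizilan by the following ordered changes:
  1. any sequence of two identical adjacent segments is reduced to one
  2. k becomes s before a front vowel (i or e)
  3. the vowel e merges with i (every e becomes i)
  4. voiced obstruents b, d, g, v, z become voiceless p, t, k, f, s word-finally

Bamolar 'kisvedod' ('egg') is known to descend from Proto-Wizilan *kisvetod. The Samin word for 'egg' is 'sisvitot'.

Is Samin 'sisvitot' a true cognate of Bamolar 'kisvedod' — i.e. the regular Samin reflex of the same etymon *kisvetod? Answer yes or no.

Derive the expected Samin reflex of *kisvetod:
Samin: *kisvetod > sisvetod > sisvitod > sisvitot  (by palatalisation, vowel merger, final devoicing)
Samin 'sisvitot' matches the regular reflex exactly, so the pair is cognate.

yes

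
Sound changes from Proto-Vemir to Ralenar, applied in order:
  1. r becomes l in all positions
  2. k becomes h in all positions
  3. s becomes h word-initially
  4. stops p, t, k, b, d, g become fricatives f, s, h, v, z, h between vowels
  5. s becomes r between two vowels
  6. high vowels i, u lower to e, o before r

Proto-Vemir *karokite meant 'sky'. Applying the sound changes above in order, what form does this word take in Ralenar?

Ralenar: start from *karokite.
  rule 1 (unconditioned shift): karokite → kalokite
  rule 2 (unconditioned shift): kalokite → halohite
  rule 3: no change — halohite
  rule 4 (intervocalic lenition): halohite → halohise
  rule 5 (rhotacism): halohise → halohire
  rule 6 (pre-rhotic lowering): halohire → halohere
  ⇒ Ralenar halohere

halohere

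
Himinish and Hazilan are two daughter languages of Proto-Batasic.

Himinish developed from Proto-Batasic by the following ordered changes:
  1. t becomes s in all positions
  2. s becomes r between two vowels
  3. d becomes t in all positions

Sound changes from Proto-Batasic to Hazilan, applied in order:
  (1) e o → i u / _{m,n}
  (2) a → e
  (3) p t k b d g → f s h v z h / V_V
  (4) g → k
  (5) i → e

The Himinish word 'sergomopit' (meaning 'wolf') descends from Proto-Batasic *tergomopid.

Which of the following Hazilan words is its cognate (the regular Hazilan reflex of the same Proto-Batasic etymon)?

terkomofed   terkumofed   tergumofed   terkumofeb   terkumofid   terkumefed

Hazilan: start from *tergomopid.
  rule 1 (pre-nasal raising): tergomopid → tergumopid
  rule 2: no change — tergumopid
  rule 3 (intervocalic lenition): tergumopid → tergumofid
  rule 4 (unconditioned shift): tergumofid → terkumofid
  rule 5 (vowel merger): terkumofid → terkumofed
  ⇒ Hazilan terkumofed

terkumofed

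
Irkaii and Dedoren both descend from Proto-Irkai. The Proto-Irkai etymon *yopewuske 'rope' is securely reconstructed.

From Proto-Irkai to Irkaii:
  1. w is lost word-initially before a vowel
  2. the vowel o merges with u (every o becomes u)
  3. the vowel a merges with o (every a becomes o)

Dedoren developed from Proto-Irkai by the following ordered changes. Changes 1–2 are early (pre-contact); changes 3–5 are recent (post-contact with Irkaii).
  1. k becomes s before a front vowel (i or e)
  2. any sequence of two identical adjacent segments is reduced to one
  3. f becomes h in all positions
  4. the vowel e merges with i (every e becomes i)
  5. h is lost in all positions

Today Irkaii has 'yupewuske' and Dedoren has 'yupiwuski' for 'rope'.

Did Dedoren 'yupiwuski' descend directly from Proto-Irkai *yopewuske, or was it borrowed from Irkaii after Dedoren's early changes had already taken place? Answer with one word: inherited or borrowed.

borrowed

If inherited, *yopewuske would pass through all of Dedoren's changes:
Dedoren: *yopewuske > yopewusse > yopewuse > yopiwusi  (by palatalisation, degemination, vowel merger)
If borrowed from Irkaii 'yupewuske' after the early changes, it would undergo only the recent ones:
  rule 3 (unconditioned shift): no change (yupewuske)
  rule 4 (vowel merger): yupewuske → yupiwuski
  rule 5 (h-loss): no change (yupiwuski)
  ⇒ as a loan: yupiwuski
Dedoren 'yupiwuski' matches the loan outcome 'yupiwuski', not the inherited 'yopiwusi' — it skipped the early Dedoren changes, so it was borrowed from Irkaii.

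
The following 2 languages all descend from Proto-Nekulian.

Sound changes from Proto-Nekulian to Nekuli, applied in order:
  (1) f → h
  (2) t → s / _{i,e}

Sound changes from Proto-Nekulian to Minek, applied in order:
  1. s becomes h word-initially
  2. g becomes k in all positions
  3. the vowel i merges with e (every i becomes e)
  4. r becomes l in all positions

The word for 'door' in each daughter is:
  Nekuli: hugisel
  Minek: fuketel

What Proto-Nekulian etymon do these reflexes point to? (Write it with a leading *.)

Position 4: Nekuli has i, Minek has e. Nekuli preserves i here (none of its changes turn any other segment into i), so the proto-segment is *i.
Position 5: Nekuli has s, Minek has t. Minek preserves t here (none of its changes turn any other segment into t), so the proto-segment is *t.
This points to *fugitel. Verify forward in each daughter:
Nekuli: *fugitel
  fugitel → hugitel   [unconditioned shift]
  hugitel → hugisel   [palatalisation]
  giving Nekuli hugisel.
Minek: *fugitel > fukitel > fuketel  (by unconditioned shift, vowel merger)
*fugitel is the unique common source.

*fugitel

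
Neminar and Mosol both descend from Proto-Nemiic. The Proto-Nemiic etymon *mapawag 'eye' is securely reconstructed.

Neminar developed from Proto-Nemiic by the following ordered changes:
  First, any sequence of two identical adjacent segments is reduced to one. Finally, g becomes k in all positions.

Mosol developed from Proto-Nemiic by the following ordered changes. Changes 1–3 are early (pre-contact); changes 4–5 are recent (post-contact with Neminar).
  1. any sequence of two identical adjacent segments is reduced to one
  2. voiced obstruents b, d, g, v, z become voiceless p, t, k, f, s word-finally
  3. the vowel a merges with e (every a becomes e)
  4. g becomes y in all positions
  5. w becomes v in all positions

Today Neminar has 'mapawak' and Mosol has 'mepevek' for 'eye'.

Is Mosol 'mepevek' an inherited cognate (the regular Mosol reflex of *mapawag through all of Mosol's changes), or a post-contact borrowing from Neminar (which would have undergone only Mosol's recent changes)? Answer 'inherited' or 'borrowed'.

inherited

If inherited, *mapawag would pass through all of Mosol's changes:
Mosol: start from *mapawag.
  rule 1: no change — mapawag
  rule 2 (final devoicing): mapawag → mapawak
  rule 3 (vowel merger): mapawak → mepewek
  rule 4: no change — mepewek
  rule 5 (unconditioned shift): mepewek → mepevek
  ⇒ Mosol mepevek
If borrowed from Neminar 'mapawak' after the early changes, it would undergo only the recent ones:
  rule 4 (unconditioned shift): no change (mapawak)
  rule 5 (unconditioned shift): mapawak → mapavak
  ⇒ as a loan: mapavak
Mosol 'mepevek' matches the inherited outcome exactly, so it is an inherited cognate, not a loan.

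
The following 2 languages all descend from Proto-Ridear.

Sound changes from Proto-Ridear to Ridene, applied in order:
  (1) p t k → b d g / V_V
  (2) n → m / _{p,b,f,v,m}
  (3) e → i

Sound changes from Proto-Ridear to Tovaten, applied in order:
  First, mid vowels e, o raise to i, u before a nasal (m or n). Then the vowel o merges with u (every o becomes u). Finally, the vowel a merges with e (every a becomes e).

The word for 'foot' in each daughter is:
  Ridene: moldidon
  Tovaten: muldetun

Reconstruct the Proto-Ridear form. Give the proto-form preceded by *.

Position 5: Ridene has i, Tovaten has e. Taking the neighbouring segments as reconstructed: Ridene i could go back to *e or *i; Tovaten e could go back to *a or *e — the one source consistent with every daughter is *e.
Position 2: Ridene has o, Tovaten has u. Ridene preserves o here (none of its changes turn any other segment into o), so the proto-segment is *o.
Continuing position by position gives *moldeton; check it forward:
Ridene: *moldeton
  moldeton → moldedon   [intervocalic voicing]
  moldedon (rule 2 does not apply)
  moldedon → moldidon   [vowel merger]
  giving Ridene moldidon.
Tovaten: *moldeton > moldetun > muldetun  (by pre-nasal raising, vowel merger)
No other proto-form is consistent with every reflex, so the reconstruction is *moldeton.

*moldeton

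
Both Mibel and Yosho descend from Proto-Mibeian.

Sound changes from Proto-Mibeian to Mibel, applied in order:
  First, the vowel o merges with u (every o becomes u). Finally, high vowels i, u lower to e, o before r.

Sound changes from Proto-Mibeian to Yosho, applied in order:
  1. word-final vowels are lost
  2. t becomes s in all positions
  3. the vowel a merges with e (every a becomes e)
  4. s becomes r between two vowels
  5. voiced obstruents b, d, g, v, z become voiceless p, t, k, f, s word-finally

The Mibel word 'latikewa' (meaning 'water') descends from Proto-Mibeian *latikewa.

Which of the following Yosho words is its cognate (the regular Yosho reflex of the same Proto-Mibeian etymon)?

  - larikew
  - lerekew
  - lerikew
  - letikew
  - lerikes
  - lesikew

lerikew

Yosho: *latikewa
  latikewa → latikew   [apocope]
  latikew → lasikew   [unconditioned shift]
  lasikew → lesikew   [vowel merger]
  lesikew → lerikew   [rhotacism]
  lerikew (rule 5 does not apply)
  giving Yosho lerikew.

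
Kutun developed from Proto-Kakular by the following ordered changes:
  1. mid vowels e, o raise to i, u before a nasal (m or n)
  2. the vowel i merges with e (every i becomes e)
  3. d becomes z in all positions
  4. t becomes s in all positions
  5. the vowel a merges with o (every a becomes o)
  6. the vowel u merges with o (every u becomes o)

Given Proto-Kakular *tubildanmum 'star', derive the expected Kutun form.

Kutun: *tubildanmum
  tubildanmum (rule 1 does not apply)
  tubildanmum → tubeldanmum   [vowel merger]
  tubeldanmum → tubelzanmum   [unconditioned shift]
  tubelzanmum → subelzanmum   [unconditioned shift]
  subelzanmum → subelzonmum   [vowel merger]
  subelzonmum → sobelzonmom   [vowel merger]
  giving Kutun sobelzonmom.

sobelzonmom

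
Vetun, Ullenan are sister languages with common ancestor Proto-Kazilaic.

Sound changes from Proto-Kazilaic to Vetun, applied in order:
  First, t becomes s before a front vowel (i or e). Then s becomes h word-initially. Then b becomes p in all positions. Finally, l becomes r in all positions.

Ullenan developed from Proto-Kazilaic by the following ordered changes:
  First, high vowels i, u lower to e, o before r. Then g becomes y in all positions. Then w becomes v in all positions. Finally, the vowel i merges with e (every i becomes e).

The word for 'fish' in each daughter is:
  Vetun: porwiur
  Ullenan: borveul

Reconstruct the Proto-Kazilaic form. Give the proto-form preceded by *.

Position 7: Vetun has r, Ullenan has l. Ullenan preserves l here (none of its changes turn any other segment into l), so the proto-segment is *l.
Position 1: Vetun has p, Ullenan has b. Ullenan preserves b here (none of its changes turn any other segment into b), so the proto-segment is *b.
Verify the candidate proto-form against each daughter:
Vetun: *borwiul > porwiul > porwiur  (by unconditioned shift, unconditioned shift)
Ullenan: *borwiul
  borwiul (rule 1 does not apply)
  borwiul (rule 2 does not apply)
  borwiul → borviul   [unconditioned shift]
  borviul → borveul   [vowel merger]
  giving Ullenan borveul.
No other proto-form is consistent with every reflex, so the reconstruction is *borwiul.

*borwiul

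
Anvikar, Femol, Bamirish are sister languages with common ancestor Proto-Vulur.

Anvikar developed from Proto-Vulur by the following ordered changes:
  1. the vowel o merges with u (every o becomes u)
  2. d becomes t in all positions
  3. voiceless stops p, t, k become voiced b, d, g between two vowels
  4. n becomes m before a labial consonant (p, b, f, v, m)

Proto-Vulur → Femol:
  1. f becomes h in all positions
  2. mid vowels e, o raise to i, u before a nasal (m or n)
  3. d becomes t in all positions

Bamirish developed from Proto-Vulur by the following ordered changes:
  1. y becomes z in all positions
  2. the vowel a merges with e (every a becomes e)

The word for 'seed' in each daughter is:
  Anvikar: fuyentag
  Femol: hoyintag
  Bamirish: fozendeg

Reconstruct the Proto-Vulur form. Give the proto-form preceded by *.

Position 3: Anvikar has y, Femol has y, Bamirish has z. Anvikar preserves y here (none of its changes turn any other segment into y), so the proto-segment is *y.
Position 4: Anvikar has e, Femol has i, Bamirish has e. Anvikar preserves e here (none of its changes turn any other segment into e), so the proto-segment is *e.
Position 6: Anvikar has t, Femol has t, Bamirish has d. Bamirish preserves d here (none of its changes turn any other segment into d), so the proto-segment is *d.
This points to *foyendag. Verify forward in each daughter:
Anvikar: *foyendag
  foyendag → fuyendag   [vowel merger]
  fuyendag → fuyentag   [unconditioned shift]
  fuyentag (rule 3 does not apply)
  fuyentag (rule 4 does not apply)
  giving Anvikar fuyentag.
Femol: start from *foyendag.
  rule 1 (unconditioned shift): foyendag → hoyendag
  rule 2 (pre-nasal raising): hoyendag → hoyindag
  rule 3 (unconditioned shift): hoyindag → hoyintag
  ⇒ Femol hoyintag
Bamirish: *foyendag
  foyendag → fozendag   [unconditioned shift]
  fozendag → fozendeg   [vowel merger]
  giving Bamirish fozendeg.
*foyendag is the unique common source.

*foyendag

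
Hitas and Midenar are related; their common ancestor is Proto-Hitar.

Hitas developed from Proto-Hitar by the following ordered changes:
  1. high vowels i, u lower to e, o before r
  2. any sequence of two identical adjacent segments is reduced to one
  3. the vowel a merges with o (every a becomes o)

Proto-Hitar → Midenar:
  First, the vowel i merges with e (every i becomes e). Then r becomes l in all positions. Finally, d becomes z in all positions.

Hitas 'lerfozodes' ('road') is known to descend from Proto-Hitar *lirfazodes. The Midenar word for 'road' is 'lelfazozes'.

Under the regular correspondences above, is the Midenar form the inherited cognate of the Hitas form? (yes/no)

Derive the expected Midenar reflex of *lirfazodes:
Midenar: *lirfazodes > lerfazodes > lelfazodes > lelfazozes  (by vowel merger, unconditioned shift, unconditioned shift)
Midenar 'lelfazozes' matches the regular reflex exactly, so the pair is cognate.

yes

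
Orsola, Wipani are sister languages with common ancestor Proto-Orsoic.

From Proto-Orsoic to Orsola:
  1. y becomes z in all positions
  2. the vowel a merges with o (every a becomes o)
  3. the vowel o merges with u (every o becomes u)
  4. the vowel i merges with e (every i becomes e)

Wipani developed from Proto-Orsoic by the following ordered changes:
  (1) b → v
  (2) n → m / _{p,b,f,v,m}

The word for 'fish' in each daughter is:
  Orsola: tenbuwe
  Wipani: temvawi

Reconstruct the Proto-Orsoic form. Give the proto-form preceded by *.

Position 7: Orsola has e, Wipani has i. Wipani preserves i here (none of its changes turn any other segment into i), so the proto-segment is *i.
Position 4: Orsola has b, Wipani has v. Orsola preserves b here (none of its changes turn any other segment into b), so the proto-segment is *b.
Position 3: Orsola has n, Wipani has m. Orsola preserves n here (none of its changes turn any other segment into n), so the proto-segment is *n.
Verify the candidate proto-form against each daughter:
Orsola: *tenbawi
  tenbawi (rule 1 does not apply)
  tenbawi → tenbowi   [vowel merger]
  tenbowi → tenbuwi   [vowel merger]
  tenbuwi → tenbuwe   [vowel merger]
  giving Orsola tenbuwe.
Wipani: start from *tenbawi.
  rule 1 (unconditioned shift): tenbawi → tenvawi
  rule 2 (nasal place assimilation): tenvawi → temvawi
  ⇒ Wipani temvawi
No other proto-form is consistent with every reflex, so the reconstruction is *tenbawi.

*tenbawi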